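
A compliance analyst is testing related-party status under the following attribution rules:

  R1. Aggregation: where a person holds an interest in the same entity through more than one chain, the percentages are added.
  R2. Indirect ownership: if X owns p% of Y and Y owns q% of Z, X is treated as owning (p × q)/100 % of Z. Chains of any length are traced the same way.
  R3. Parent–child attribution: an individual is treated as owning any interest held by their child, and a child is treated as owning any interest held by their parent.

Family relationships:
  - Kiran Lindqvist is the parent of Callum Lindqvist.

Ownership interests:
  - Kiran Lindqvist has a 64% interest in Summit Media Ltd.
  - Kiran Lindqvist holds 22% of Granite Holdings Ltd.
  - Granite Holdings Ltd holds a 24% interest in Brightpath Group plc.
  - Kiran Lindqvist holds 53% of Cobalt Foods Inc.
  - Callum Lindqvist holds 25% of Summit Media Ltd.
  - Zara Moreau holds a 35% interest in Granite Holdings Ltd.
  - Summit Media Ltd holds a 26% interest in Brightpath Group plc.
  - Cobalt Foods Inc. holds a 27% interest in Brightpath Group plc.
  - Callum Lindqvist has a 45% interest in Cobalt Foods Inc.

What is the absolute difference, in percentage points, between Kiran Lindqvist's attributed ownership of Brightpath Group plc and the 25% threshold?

By parent–child attribution (R3), Kiran Lindqvist is treated as also owning Callum Lindqvist's interest in Cobalt Foods Inc, giving 53% + 45% = 98%.
By parent–child attribution (R3), Kiran Lindqvist is treated as also owning Callum Lindqvist's interest in Summit Media Ltd, giving 64% + 25% = 89%.
Chain via Granite Holdings Ltd (R2): 22% × 24% = 5.28% of Brightpath Group plc.
Chain via Cobalt Foods Inc. (R2): 98% × 27% = 26.46% of Brightpath Group plc.
Chain via Summit Media Ltd (R2): 89% × 26% = 23.14% of Brightpath Group plc.
Aggregating (R1): 5.28% + 26.46% + 23.14% = 54.88%.
54.88% exceeds the 25% threshold by 29.88 percentage points.

29.88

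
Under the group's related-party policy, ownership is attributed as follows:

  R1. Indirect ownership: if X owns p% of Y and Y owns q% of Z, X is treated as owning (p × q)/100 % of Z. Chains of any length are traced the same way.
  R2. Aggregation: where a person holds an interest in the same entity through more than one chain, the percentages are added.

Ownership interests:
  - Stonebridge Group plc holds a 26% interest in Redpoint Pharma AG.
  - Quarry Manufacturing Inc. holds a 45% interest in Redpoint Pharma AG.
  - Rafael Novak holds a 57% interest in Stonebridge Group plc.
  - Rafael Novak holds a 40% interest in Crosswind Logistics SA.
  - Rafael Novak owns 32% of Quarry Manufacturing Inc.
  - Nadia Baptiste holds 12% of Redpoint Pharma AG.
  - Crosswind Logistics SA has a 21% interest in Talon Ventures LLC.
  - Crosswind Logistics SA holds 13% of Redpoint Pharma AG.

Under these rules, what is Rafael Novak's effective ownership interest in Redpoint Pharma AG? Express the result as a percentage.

34.42%

Chain via Stonebridge Group plc (R1): 57% × 26% = 14.82% of Redpoint Pharma AG.
Chain via Crosswind Logistics SA (R1): 40% × 13% = 5.2% of Redpoint Pharma AG.
Chain via Quarry Manufacturing Inc. (R1): 32% × 45% = 14.4% of Redpoint Pharma AG.
Aggregating (R2): 14.82% + 5.2% + 14.4% = 34.42%.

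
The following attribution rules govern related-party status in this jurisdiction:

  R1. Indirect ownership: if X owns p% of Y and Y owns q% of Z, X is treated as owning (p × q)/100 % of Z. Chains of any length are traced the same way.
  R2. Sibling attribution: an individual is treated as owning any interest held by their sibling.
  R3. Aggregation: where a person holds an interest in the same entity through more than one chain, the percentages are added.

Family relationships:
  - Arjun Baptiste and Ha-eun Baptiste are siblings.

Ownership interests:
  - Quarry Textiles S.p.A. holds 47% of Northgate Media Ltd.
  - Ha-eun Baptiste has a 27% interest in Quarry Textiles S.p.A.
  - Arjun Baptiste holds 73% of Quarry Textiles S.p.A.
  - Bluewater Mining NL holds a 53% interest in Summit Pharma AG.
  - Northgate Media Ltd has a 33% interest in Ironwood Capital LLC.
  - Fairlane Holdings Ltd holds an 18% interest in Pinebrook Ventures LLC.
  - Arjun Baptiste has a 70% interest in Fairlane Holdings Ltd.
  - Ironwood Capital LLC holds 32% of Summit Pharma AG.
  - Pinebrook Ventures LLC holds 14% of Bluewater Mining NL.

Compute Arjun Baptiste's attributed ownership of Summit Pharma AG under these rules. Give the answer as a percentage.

5.89812%

By sibling attribution (R2), Arjun Baptiste is treated as also owning Ha-eun Baptiste's interest in Quarry Textiles S.p.A, giving 73% + 27% = 100%.
Chain via Fairlane Holdings Ltd → Pinebrook Ventures LLC → Bluewater Mining NL (R1): 70% × 18% × 14% × 53% = 0.93492% of Summit Pharma AG.
Chain via Quarry Textiles S.p.A. → Northgate Media Ltd → Ironwood Capital LLC (R1): 100% × 47% × 33% × 32% = 4.9632% of Summit Pharma AG.
Aggregating (R3): 0.93492% + 4.9632% = 5.89812%.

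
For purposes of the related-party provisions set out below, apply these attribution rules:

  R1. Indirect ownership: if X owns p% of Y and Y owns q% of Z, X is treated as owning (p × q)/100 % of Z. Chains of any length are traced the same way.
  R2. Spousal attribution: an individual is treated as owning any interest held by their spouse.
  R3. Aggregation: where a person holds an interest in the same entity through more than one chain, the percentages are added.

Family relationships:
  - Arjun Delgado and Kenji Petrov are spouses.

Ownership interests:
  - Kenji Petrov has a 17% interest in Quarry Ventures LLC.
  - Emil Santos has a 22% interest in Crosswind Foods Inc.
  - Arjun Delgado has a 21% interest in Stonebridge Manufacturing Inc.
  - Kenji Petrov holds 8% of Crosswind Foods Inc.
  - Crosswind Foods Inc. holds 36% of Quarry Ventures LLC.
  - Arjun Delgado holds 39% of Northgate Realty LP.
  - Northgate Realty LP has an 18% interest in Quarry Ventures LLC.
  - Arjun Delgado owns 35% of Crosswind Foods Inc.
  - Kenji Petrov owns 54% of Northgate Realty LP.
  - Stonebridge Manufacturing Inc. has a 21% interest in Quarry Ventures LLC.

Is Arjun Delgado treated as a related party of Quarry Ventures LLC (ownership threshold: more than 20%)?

By spousal attribution (R2), Arjun Delgado is treated as also owning Kenji Petrov's interest in Crosswind Foods Inc, giving 35% + 8% = 43%.
By spousal attribution (R2), Arjun Delgado is treated as also owning Kenji Petrov's interest in Northgate Realty LP, giving 39% + 54% = 93%.
By spousal attribution (R2), Arjun Delgado is treated as owning Kenji Petrov's 17% interest in Quarry Ventures LLC.
Chain via Crosswind Foods Inc. (R1): 43% × 36% = 15.48% of Quarry Ventures LLC.
Chain via Northgate Realty LP (R1): 93% × 18% = 16.74% of Quarry Ventures LLC.
Chain via Stonebridge Manufacturing Inc. (R1): 21% × 21% = 4.41% of Quarry Ventures LLC.
Direct interest in Quarry Ventures LLC: 17%.
Aggregating (R3): 15.48% + 16.74% + 4.41% + 17% = 53.63%.
53.63% exceeds the 20% threshold, so Arjun is a related party to Quarry Ventures LLC.

Yes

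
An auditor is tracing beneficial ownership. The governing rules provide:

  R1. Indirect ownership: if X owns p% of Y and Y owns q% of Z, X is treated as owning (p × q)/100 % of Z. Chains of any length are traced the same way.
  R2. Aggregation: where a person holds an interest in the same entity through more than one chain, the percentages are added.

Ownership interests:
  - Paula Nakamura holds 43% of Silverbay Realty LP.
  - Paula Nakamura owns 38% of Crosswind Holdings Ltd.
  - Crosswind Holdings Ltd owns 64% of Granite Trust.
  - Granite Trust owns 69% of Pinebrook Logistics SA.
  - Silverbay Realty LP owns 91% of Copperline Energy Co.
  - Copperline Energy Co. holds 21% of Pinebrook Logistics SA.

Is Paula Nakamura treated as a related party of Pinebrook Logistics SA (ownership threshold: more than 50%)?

Chain via Silverbay Realty LP → Copperline Energy Co. (R1): 43% × 91% × 21% = 8.2173% of Pinebrook Logistics SA.
Chain via Crosswind Holdings Ltd → Granite Trust (R1): 38% × 64% × 69% = 16.7808% of Pinebrook Logistics SA.
Aggregating (R2): 8.2173% + 16.7808% = 24.9981%.
24.9981% does not exceed the 50% threshold, so Paula is not a related party to Pinebrook Logistics SA.

No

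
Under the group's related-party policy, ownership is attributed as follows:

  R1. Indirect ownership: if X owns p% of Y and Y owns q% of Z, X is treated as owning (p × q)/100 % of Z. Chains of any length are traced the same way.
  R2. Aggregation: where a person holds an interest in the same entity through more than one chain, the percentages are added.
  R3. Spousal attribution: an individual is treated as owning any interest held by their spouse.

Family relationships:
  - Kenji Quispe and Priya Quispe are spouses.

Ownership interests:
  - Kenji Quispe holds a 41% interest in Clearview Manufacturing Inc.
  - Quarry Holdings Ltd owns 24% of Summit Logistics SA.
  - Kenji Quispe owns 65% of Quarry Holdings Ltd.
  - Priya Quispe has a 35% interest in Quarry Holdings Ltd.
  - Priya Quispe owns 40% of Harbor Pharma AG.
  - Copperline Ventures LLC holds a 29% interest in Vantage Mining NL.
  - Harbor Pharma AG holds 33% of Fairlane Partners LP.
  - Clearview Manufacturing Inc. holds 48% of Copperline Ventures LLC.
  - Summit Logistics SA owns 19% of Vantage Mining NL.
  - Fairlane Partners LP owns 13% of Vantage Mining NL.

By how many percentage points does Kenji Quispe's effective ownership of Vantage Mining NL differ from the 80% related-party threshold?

68.0168

By spousal attribution (R3), Kenji Quispe is treated as also owning Priya Quispe's interest in Quarry Holdings Ltd, giving 65% + 35% = 100%.
By spousal attribution (R3), Kenji Quispe is treated as owning Priya Quispe's 40% interest in Harbor Pharma AG.
Chain via Quarry Holdings Ltd → Summit Logistics SA (R1): 100% × 24% × 19% = 4.56% of Vantage Mining NL.
Chain via Clearview Manufacturing Inc. → Copperline Ventures LLC (R1): 41% × 48% × 29% = 5.7072% of Vantage Mining NL.
Chain via Harbor Pharma AG → Fairlane Partners LP (R1): 40% × 33% × 13% = 1.716% of Vantage Mining NL.
Aggregating (R2): 4.56% + 5.7072% + 1.716% = 11.9832%.
11.9832% falls short of the 80% threshold by 68.0168 percentage points.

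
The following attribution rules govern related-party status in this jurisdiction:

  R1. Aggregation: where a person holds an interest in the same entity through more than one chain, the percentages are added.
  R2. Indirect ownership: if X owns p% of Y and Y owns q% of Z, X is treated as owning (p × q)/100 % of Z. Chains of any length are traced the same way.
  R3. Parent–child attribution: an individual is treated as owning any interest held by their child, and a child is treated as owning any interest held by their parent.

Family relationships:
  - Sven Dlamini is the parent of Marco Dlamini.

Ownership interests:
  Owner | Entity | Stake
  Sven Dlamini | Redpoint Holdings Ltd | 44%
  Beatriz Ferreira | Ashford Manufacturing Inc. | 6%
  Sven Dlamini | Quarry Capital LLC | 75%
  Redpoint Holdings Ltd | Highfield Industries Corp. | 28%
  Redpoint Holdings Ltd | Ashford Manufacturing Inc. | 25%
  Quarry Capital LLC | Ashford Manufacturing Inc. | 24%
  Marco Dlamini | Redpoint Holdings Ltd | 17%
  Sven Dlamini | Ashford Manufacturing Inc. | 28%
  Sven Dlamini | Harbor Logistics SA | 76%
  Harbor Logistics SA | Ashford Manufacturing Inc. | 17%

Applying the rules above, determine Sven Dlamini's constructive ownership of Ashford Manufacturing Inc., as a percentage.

74.17%

By parent–child attribution (R3), Sven Dlamini is treated as also owning Marco Dlamini's interest in Redpoint Holdings Ltd, giving 44% + 17% = 61%.
Chain via Redpoint Holdings Ltd (R2): 61% × 25% = 15.25% of Ashford Manufacturing Inc.
Chain via Harbor Logistics SA (R2): 76% × 17% = 12.92% of Ashford Manufacturing Inc.
Chain via Quarry Capital LLC (R2): 75% × 24% = 18% of Ashford Manufacturing Inc.
Direct interest in Ashford Manufacturing Inc: 28%.
Aggregating (R1): 15.25% + 12.92% + 18% + 28% = 74.17%.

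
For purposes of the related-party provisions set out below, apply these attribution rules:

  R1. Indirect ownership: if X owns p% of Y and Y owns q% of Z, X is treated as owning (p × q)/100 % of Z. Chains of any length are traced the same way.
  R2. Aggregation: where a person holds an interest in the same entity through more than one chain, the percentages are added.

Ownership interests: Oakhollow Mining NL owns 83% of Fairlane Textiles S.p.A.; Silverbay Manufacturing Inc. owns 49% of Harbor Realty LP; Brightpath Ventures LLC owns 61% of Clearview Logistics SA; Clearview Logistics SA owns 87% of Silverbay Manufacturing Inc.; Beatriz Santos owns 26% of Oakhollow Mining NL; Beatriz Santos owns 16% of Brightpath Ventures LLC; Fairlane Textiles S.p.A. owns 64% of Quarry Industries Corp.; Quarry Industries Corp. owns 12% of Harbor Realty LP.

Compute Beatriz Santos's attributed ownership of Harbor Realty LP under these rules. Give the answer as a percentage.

5.818032%

Chain via Brightpath Ventures LLC → Clearview Logistics SA → Silverbay Manufacturing Inc. (R1): 16% × 61% × 87% × 49% = 4.160688% of Harbor Realty LP.
Chain via Oakhollow Mining NL → Fairlane Textiles S.p.A. → Quarry Industries Corp. (R1): 26% × 83% × 64% × 12% = 1.657344% of Harbor Realty LP.
Aggregating (R2): 4.160688% + 1.657344% = 5.818032%.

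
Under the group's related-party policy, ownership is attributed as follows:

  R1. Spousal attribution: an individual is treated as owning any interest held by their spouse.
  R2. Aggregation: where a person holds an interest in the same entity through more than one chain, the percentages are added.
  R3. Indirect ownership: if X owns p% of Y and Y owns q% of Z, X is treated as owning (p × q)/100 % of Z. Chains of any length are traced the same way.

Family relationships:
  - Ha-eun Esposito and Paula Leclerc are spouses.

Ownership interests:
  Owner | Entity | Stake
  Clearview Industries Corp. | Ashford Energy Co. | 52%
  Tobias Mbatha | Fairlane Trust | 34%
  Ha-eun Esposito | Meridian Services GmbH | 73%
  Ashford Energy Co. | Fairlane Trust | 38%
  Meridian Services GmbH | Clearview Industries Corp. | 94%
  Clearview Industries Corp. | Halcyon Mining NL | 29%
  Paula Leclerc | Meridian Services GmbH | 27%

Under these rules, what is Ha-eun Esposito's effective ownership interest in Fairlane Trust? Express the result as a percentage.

By spousal attribution (R1), Ha-eun Esposito is treated as also owning Paula Leclerc's interest in Meridian Services GmbH, giving 73% + 27% = 100%.
Chain via Meridian Services GmbH → Clearview Industries Corp. → Ashford Energy Co. (R3): 100% × 94% × 52% × 38% = 18.5744% of Fairlane Trust.

18.5744%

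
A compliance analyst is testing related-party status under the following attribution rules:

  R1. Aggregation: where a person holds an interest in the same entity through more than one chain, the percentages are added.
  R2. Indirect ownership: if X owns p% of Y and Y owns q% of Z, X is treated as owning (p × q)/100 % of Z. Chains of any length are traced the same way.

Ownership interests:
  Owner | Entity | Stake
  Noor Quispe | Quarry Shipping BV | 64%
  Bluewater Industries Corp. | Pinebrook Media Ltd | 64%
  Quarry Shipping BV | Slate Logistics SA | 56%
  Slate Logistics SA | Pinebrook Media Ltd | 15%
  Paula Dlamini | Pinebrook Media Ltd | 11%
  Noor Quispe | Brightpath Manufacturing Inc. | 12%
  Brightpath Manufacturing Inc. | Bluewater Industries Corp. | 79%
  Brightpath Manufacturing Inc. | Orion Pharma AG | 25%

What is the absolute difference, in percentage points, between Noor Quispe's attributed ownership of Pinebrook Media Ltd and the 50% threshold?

38.5568

Chain via Quarry Shipping BV → Slate Logistics SA (R2): 64% × 56% × 15% = 5.376% of Pinebrook Media Ltd.
Chain via Brightpath Manufacturing Inc. → Bluewater Industries Corp. (R2): 12% × 79% × 64% = 6.0672% of Pinebrook Media Ltd.
Aggregating (R1): 5.376% + 6.0672% = 11.4432%.
11.4432% falls short of the 50% threshold by 38.5568 percentage points.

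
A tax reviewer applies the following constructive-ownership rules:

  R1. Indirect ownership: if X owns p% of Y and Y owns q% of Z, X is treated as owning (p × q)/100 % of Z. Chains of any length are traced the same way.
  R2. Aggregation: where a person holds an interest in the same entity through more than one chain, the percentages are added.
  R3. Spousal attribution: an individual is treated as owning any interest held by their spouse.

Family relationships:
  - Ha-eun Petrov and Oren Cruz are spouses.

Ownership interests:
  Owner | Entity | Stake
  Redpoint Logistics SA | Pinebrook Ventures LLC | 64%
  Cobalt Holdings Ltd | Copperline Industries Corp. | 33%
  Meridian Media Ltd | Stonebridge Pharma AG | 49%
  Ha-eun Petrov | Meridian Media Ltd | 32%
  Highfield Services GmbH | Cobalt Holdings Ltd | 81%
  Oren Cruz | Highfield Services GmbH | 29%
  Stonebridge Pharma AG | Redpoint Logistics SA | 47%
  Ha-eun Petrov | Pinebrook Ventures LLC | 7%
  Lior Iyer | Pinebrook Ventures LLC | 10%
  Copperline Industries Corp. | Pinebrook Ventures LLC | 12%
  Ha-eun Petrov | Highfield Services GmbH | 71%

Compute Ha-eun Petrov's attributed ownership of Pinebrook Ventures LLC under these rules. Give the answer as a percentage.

14.924144%

By spousal attribution (R3), Ha-eun Petrov is treated as also owning Oren Cruz's interest in Highfield Services GmbH, giving 71% + 29% = 100%.
Chain via Highfield Services GmbH → Cobalt Holdings Ltd → Copperline Industries Corp. (R1): 100% × 81% × 33% × 12% = 3.2076% of Pinebrook Ventures LLC.
Chain via Meridian Media Ltd → Stonebridge Pharma AG → Redpoint Logistics SA (R1): 32% × 49% × 47% × 64% = 4.716544% of Pinebrook Ventures LLC.
Direct interest in Pinebrook Ventures LLC: 7%.
Aggregating (R2): 3.2076% + 4.716544% + 7% = 14.924144%.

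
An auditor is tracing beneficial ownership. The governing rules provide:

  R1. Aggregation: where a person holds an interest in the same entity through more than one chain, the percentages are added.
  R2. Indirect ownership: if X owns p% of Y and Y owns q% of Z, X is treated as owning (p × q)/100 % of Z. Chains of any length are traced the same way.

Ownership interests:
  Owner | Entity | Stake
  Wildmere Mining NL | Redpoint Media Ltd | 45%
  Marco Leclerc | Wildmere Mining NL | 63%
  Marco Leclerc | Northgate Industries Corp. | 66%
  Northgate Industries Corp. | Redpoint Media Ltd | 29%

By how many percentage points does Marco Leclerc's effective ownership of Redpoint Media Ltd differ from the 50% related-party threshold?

2.51

Chain via Northgate Industries Corp. (R2): 66% × 29% = 19.14% of Redpoint Media Ltd.
Chain via Wildmere Mining NL (R2): 63% × 45% = 28.35% of Redpoint Media Ltd.
Aggregating (R1): 19.14% + 28.35% = 47.49%.
47.49% falls short of the 50% threshold by 2.51 percentage points.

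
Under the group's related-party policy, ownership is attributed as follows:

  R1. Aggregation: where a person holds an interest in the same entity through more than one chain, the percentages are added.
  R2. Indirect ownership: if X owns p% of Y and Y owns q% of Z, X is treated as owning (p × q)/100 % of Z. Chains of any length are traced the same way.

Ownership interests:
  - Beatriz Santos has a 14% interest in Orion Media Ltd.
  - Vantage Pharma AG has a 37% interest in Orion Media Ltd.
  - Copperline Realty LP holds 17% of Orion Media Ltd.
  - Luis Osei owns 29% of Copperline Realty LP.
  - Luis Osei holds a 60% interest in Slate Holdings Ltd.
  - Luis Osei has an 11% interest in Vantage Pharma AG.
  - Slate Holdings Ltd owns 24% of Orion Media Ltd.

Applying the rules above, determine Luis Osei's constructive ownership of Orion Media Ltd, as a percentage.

Chain via Vantage Pharma AG (R2): 11% × 37% = 4.07% of Orion Media Ltd.
Chain via Slate Holdings Ltd (R2): 60% × 24% = 14.4% of Orion Media Ltd.
Chain via Copperline Realty LP (R2): 29% × 17% = 4.93% of Orion Media Ltd.
Aggregating (R1): 4.07% + 14.4% + 4.93% = 23.4%.

23.4%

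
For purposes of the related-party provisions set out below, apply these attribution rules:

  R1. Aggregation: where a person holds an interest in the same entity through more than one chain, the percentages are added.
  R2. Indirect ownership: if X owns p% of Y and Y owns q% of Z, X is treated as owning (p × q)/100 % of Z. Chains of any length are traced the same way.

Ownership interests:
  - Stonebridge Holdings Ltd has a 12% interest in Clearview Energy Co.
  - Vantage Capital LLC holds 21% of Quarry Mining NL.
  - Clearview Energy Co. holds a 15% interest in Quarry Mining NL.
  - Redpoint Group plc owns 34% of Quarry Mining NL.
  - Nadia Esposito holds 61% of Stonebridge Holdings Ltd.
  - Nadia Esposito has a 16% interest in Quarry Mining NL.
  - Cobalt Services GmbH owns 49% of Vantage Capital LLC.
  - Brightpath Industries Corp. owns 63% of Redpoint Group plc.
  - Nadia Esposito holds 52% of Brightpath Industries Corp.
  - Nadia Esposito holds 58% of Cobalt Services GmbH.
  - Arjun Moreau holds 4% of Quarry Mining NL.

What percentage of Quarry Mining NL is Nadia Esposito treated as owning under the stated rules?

Chain via Stonebridge Holdings Ltd → Clearview Energy Co. (R2): 61% × 12% × 15% = 1.098% of Quarry Mining NL.
Chain via Cobalt Services GmbH → Vantage Capital LLC (R2): 58% × 49% × 21% = 5.9682% of Quarry Mining NL.
Chain via Brightpath Industries Corp. → Redpoint Group plc (R2): 52% × 63% × 34% = 11.1384% of Quarry Mining NL.
Direct interest in Quarry Mining NL: 16%.
Aggregating (R1): 1.098% + 5.9682% + 11.1384% + 16% = 34.2046%.

34.2046%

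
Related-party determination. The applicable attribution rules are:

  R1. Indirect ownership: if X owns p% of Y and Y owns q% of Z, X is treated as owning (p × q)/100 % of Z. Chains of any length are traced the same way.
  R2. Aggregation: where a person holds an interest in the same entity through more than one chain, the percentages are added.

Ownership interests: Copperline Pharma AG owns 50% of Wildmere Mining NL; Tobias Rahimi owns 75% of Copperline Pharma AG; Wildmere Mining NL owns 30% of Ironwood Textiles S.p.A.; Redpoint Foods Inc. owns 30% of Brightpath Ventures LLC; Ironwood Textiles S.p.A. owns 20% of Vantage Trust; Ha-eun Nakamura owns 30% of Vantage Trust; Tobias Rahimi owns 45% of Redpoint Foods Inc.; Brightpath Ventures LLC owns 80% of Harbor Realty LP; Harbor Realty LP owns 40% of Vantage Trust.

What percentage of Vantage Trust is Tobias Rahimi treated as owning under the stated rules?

Chain via Redpoint Foods Inc. → Brightpath Ventures LLC → Harbor Realty LP (R1): 45% × 30% × 80% × 40% = 4.32% of Vantage Trust.
Chain via Copperline Pharma AG → Wildmere Mining NL → Ironwood Textiles S.p.A. (R1): 75% × 50% × 30% × 20% = 2.25% of Vantage Trust.
Aggregating (R2): 4.32% + 2.25% = 6.57%.

6.57%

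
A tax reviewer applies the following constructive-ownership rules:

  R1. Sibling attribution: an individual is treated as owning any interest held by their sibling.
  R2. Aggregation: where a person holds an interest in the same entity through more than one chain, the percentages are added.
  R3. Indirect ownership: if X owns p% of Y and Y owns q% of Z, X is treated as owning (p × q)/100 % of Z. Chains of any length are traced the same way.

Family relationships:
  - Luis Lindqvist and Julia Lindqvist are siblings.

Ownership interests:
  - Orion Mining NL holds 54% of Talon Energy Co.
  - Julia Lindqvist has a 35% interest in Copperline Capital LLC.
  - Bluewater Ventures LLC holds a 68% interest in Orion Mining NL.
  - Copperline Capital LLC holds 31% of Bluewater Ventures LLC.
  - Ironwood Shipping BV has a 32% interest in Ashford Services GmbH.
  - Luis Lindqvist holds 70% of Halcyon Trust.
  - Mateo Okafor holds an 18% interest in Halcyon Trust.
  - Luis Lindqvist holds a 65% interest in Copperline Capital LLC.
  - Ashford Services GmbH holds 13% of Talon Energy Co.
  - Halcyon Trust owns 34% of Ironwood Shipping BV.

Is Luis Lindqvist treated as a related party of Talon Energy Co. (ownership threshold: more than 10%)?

Yes

By sibling attribution (R1), Luis Lindqvist is treated as also owning Julia Lindqvist's interest in Copperline Capital LLC, giving 65% + 35% = 100%.
Chain via Halcyon Trust → Ironwood Shipping BV → Ashford Services GmbH (R3): 70% × 34% × 32% × 13% = 0.99008% of Talon Energy Co.
Chain via Copperline Capital LLC → Bluewater Ventures LLC → Orion Mining NL (R3): 100% × 31% × 68% × 54% = 11.3832% of Talon Energy Co.
Aggregating (R2): 0.99008% + 11.3832% = 12.37328%.
12.37328% exceeds the 10% threshold, so Luis is a related party to Talon Energy Co.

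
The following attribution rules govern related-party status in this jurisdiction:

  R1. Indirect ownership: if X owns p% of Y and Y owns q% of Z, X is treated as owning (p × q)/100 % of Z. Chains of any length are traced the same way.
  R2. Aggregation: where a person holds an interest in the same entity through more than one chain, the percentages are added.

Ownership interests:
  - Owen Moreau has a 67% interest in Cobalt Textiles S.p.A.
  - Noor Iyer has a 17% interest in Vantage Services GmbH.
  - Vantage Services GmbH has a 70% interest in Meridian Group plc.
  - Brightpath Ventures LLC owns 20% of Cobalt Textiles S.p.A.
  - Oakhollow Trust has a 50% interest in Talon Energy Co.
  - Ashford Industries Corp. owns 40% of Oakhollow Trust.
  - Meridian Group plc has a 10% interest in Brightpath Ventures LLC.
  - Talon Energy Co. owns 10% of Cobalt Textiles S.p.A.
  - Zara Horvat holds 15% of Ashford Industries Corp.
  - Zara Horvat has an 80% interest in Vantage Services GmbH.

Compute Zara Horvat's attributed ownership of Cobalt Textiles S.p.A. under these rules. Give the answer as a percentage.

1.42%

Chain via Vantage Services GmbH → Meridian Group plc → Brightpath Ventures LLC (R1): 80% × 70% × 10% × 20% = 1.12% of Cobalt Textiles S.p.A.
Chain via Ashford Industries Corp. → Oakhollow Trust → Talon Energy Co. (R1): 15% × 40% × 50% × 10% = 0.3% of Cobalt Textiles S.p.A.
Aggregating (R2): 1.12% + 0.3% = 1.42%.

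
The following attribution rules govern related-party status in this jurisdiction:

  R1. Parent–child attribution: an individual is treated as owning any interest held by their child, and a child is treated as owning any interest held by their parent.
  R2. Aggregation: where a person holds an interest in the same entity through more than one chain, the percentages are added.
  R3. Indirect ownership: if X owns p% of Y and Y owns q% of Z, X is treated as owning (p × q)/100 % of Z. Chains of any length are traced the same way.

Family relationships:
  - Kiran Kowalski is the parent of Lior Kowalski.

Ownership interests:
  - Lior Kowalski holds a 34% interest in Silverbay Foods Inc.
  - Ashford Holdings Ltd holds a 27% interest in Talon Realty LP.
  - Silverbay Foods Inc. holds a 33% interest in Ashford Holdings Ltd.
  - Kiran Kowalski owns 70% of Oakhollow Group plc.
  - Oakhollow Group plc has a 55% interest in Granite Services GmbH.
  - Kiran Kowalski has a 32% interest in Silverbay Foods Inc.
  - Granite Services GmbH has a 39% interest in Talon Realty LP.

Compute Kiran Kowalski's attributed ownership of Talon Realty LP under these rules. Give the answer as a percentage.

By parent–child attribution (R1), Kiran Kowalski is treated as also owning Lior Kowalski's interest in Silverbay Foods Inc, giving 32% + 34% = 66%.
Chain via Silverbay Foods Inc. → Ashford Holdings Ltd (R3): 66% × 33% × 27% = 5.8806% of Talon Realty LP.
Chain via Oakhollow Group plc → Granite Services GmbH (R3): 70% × 55% × 39% = 15.015% of Talon Realty LP.
Aggregating (R2): 5.8806% + 15.015% = 20.8956%.

20.8956%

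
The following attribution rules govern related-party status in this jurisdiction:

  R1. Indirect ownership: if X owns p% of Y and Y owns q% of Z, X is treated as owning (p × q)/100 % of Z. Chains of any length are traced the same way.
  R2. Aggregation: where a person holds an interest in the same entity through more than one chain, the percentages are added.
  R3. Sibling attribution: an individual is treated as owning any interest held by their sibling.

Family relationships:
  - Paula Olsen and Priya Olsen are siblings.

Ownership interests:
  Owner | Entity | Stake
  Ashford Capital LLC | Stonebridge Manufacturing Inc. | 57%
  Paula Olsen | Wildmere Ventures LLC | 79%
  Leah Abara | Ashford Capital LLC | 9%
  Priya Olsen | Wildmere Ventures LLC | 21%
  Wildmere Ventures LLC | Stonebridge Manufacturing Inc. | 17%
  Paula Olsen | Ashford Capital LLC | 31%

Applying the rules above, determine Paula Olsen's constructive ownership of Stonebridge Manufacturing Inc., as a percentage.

34.67%

By sibling attribution (R3), Paula Olsen is treated as also owning Priya Olsen's interest in Wildmere Ventures LLC, giving 79% + 21% = 100%.
Chain via Ashford Capital LLC (R1): 31% × 57% = 17.67% of Stonebridge Manufacturing Inc.
Chain via Wildmere Ventures LLC (R1): 100% × 17% = 17% of Stonebridge Manufacturing Inc.
Aggregating (R2): 17.67% + 17% = 34.67%.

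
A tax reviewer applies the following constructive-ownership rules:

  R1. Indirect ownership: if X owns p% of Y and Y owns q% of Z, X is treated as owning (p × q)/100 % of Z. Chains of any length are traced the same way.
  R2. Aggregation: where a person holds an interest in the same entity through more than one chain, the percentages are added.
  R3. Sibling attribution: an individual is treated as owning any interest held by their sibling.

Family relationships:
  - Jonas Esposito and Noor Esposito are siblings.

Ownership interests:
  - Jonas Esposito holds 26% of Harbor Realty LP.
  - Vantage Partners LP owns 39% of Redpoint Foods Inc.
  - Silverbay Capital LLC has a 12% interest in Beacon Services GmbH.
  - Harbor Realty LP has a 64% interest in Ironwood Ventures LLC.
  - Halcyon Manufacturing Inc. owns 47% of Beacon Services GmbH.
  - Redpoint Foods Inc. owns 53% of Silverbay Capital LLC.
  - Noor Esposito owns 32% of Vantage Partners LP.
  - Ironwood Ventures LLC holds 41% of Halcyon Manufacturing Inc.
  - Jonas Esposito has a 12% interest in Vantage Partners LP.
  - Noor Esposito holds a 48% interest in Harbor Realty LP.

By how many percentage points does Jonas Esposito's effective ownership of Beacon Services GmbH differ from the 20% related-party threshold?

9.782352

By sibling attribution (R3), Jonas Esposito is treated as also owning Noor Esposito's interest in Harbor Realty LP, giving 26% + 48% = 74%.
By sibling attribution (R3), Jonas Esposito is treated as also owning Noor Esposito's interest in Vantage Partners LP, giving 12% + 32% = 44%.
Chain via Harbor Realty LP → Ironwood Ventures LLC → Halcyon Manufacturing Inc. (R1): 74% × 64% × 41% × 47% = 9.126272% of Beacon Services GmbH.
Chain via Vantage Partners LP → Redpoint Foods Inc. → Silverbay Capital LLC (R1): 44% × 39% × 53% × 12% = 1.091376% of Beacon Services GmbH.
Aggregating (R2): 9.126272% + 1.091376% = 10.217648%.
10.217648% falls short of the 20% threshold by 9.782352 percentage points.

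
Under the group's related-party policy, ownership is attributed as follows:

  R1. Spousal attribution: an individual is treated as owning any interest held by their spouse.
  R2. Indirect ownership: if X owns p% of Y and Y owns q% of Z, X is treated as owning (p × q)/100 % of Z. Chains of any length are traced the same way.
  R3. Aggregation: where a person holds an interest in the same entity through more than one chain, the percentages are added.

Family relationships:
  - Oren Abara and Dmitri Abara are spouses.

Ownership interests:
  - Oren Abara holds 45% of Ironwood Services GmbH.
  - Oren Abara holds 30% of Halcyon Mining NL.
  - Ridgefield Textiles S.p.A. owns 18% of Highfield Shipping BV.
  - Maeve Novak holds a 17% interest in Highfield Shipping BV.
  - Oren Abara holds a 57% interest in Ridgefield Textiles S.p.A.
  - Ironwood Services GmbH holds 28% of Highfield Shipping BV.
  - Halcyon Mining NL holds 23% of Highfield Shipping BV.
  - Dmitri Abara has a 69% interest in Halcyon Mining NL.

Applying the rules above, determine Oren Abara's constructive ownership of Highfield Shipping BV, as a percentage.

45.63%

By spousal attribution (R1), Oren Abara is treated as also owning Dmitri Abara's interest in Halcyon Mining NL, giving 30% + 69% = 99%.
Chain via Ridgefield Textiles S.p.A. (R2): 57% × 18% = 10.26% of Highfield Shipping BV.
Chain via Ironwood Services GmbH (R2): 45% × 28% = 12.6% of Highfield Shipping BV.
Chain via Halcyon Mining NL (R2): 99% × 23% = 22.77% of Highfield Shipping BV.
Aggregating (R3): 10.26% + 12.6% + 22.77% = 45.63%.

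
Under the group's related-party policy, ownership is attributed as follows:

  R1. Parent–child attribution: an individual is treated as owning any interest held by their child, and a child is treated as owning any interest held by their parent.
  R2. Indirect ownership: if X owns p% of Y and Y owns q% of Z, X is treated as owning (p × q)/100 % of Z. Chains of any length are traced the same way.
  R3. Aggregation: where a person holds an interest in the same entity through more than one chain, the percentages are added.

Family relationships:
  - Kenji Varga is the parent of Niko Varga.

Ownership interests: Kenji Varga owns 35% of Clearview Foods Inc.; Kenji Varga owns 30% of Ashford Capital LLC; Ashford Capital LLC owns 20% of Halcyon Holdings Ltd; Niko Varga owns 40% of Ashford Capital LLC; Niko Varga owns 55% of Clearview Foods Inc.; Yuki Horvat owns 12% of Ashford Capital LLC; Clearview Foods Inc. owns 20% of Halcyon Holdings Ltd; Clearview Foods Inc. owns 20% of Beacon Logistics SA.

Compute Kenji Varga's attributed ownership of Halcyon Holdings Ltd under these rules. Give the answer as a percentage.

32%

By parent–child attribution (R1), Kenji Varga is treated as also owning Niko Varga's interest in Clearview Foods Inc, giving 35% + 55% = 90%.
By parent–child attribution (R1), Kenji Varga is treated as also owning Niko Varga's interest in Ashford Capital LLC, giving 30% + 40% = 70%.
Chain via Clearview Foods Inc. (R2): 90% × 20% = 18% of Halcyon Holdings Ltd.
Chain via Ashford Capital LLC (R2): 70% × 20% = 14% of Halcyon Holdings Ltd.
Aggregating (R3): 18% + 14% = 32%.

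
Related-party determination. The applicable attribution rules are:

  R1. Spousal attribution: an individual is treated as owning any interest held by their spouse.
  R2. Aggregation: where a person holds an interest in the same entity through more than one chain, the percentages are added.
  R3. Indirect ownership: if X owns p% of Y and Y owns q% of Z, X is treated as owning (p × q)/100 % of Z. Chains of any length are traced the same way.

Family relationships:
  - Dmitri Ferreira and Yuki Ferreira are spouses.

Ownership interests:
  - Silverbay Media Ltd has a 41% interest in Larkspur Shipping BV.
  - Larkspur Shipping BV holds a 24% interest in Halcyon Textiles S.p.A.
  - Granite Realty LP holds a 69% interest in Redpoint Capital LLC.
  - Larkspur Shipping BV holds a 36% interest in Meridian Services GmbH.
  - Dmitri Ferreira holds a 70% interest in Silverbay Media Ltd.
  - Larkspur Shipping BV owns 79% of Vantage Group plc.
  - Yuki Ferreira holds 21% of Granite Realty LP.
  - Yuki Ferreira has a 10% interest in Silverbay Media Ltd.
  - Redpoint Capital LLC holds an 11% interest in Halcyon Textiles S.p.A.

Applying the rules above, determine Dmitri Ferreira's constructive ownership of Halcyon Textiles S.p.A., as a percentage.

9.4659%

By spousal attribution (R1), Dmitri Ferreira is treated as also owning Yuki Ferreira's interest in Silverbay Media Ltd, giving 70% + 10% = 80%.
By spousal attribution (R1), Dmitri Ferreira is treated as owning Yuki Ferreira's 21% interest in Granite Realty LP.
Chain via Silverbay Media Ltd → Larkspur Shipping BV (R3): 80% × 41% × 24% = 7.872% of Halcyon Textiles S.p.A.
Chain via Granite Realty LP → Redpoint Capital LLC (R3): 21% × 69% × 11% = 1.5939% of Halcyon Textiles S.p.A.
Aggregating (R2): 7.872% + 1.5939% = 9.4659%.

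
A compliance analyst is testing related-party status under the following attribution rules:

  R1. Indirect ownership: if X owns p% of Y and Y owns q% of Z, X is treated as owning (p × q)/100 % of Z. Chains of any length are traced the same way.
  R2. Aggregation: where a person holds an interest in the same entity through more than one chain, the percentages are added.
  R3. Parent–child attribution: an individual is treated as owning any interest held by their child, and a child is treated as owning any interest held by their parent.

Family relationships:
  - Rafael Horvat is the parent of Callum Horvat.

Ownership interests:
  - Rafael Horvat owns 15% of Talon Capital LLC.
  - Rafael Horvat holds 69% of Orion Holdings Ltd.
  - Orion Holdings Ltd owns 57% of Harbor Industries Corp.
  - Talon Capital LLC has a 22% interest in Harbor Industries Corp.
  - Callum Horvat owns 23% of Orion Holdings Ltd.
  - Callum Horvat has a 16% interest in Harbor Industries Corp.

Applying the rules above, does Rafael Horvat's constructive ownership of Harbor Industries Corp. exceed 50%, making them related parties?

By parent–child attribution (R3), Rafael Horvat is treated as also owning Callum Horvat's interest in Orion Holdings Ltd, giving 69% + 23% = 92%.
By parent–child attribution (R3), Rafael Horvat is treated as owning Callum Horvat's 16% interest in Harbor Industries Corp.
Chain via Talon Capital LLC (R1): 15% × 22% = 3.3% of Harbor Industries Corp.
Chain via Orion Holdings Ltd (R1): 92% × 57% = 52.44% of Harbor Industries Corp.
Direct interest in Harbor Industries Corp: 16%.
Aggregating (R2): 3.3% + 52.44% + 16% = 71.74%.
71.74% exceeds the 50% threshold, so Rafael is a related party to Harbor Industries Corp.

Yes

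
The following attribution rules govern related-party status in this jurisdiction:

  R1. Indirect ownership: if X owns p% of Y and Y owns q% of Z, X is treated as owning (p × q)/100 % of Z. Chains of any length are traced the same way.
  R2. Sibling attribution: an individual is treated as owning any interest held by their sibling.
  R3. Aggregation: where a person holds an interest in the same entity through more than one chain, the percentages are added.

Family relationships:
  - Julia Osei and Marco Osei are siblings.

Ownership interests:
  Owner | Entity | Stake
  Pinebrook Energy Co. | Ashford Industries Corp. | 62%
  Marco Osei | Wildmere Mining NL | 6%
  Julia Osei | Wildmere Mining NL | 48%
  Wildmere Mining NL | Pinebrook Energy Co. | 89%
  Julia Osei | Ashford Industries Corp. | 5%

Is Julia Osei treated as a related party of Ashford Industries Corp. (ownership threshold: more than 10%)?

By sibling attribution (R2), Julia Osei is treated as also owning Marco Osei's interest in Wildmere Mining NL, giving 48% + 6% = 54%.
Chain via Wildmere Mining NL → Pinebrook Energy Co. (R1): 54% × 89% × 62% = 29.7972% of Ashford Industries Corp.
Direct interest in Ashford Industries Corp: 5%.
Aggregating (R3): 29.7972% + 5% = 34.7972%.
34.7972% exceeds the 10% threshold, so Julia is a related party to Ashford Industries Corp.

Yes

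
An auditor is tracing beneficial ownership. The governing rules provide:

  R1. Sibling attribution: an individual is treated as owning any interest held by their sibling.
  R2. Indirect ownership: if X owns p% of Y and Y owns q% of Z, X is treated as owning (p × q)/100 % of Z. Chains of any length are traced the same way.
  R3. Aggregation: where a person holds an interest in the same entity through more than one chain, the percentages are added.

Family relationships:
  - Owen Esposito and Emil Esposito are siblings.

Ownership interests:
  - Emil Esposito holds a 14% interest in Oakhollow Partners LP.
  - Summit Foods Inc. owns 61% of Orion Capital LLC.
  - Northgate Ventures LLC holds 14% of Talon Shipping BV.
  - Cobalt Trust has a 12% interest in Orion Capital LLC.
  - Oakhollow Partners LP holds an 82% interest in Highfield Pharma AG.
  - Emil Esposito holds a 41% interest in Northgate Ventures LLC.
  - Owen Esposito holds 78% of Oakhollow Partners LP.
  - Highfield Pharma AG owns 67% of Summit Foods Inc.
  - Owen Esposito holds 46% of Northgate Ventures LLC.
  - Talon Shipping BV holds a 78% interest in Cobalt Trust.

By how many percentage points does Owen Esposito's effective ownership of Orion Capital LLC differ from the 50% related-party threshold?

18.027624

By sibling attribution (R1), Owen Esposito is treated as also owning Emil Esposito's interest in Northgate Ventures LLC, giving 46% + 41% = 87%.
By sibling attribution (R1), Owen Esposito is treated as also owning Emil Esposito's interest in Oakhollow Partners LP, giving 78% + 14% = 92%.
Chain via Northgate Ventures LLC → Talon Shipping BV → Cobalt Trust (R2): 87% × 14% × 78% × 12% = 1.140048% of Orion Capital LLC.
Chain via Oakhollow Partners LP → Highfield Pharma AG → Summit Foods Inc. (R2): 92% × 82% × 67% × 61% = 30.832328% of Orion Capital LLC.
Aggregating (R3): 1.140048% + 30.832328% = 31.972376%.
31.972376% falls short of the 50% threshold by 18.027624 percentage points.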